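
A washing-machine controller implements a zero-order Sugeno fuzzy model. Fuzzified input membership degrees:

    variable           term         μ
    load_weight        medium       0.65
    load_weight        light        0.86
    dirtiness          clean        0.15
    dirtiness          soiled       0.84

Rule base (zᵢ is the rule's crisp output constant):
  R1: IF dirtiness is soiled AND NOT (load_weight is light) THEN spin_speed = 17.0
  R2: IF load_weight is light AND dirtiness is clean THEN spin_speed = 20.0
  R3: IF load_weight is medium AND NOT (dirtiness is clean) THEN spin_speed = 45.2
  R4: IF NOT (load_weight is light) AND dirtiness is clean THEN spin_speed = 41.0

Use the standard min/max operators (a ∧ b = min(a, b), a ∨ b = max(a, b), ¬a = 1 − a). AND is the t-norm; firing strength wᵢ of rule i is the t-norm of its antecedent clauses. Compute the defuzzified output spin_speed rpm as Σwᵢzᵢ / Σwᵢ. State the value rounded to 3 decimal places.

R1 (z=17.0): soiled=0.84, ¬light=1−0.86=0.14; AND[min(a, b)] → w = 0.14
R2 (z=20.0): light=0.86, clean=0.15; AND[min(a, b)] → w = 0.15
R3 (z=45.2): medium=0.65, ¬clean=1−0.15=0.85; AND[min(a, b)] → w = 0.65
R4 (z=41.0): ¬light=1−0.86=0.14, clean=0.15; AND[min(a, b)] → w = 0.14
Weighted average = (0.14·17.0 + 0.15·20.0 + 0.65·45.2 + 0.14·41.0) / (0.14 + 0.15 + 0.65 + 0.14)
  = 40.5000 / 1.0800 = 37.500

37.500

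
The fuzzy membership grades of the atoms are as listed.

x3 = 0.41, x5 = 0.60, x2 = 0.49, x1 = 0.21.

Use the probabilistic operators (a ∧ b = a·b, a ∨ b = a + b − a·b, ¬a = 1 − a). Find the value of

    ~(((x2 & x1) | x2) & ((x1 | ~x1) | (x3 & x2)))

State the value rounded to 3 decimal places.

x2 & x1 = a·b on (0.4900, 0.2100) = 0.1029
(x2 & x1) | x2 = a + b − a·b on (0.1029, 0.4900) = 0.5425
~x1 = 1 − 0.2100 = 0.7900
x1 | ~x1 = a + b − a·b on (0.2100, 0.7900) = 0.8341
x3 & x2 = a·b on (0.4100, 0.4900) = 0.2009
(x1 | ~x1) | (x3 & x2) = a + b − a·b on (0.8341, 0.2009) = 0.8674
((x2 & x1) | x2) & ((x1 | ~x1) | (x3 & x2)) = a·b on (0.5425, 0.8674) = 0.4706
~(((x2 & x1) | x2) & ((x1 | ~x1) | (x3 & x2))) = 1 − 0.4706 = 0.5294

0.529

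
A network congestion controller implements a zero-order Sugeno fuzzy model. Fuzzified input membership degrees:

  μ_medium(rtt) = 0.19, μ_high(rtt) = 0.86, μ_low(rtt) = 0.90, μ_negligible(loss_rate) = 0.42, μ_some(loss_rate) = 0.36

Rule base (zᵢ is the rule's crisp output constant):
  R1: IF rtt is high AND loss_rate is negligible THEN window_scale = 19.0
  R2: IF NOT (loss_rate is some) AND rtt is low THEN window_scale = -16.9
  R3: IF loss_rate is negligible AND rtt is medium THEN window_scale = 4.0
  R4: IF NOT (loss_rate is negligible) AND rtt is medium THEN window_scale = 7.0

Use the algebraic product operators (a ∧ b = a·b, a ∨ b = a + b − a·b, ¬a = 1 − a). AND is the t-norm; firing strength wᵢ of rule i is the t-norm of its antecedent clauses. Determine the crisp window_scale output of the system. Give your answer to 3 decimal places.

R1 (z=19.0): high=0.86, negligible=0.42; AND[a·b] → w = 0.3612
R2 (z=-16.9): ¬some=1−0.36=0.64, low=0.90; AND[a·b] → w = 0.5760
R3 (z=4.0): negligible=0.42, medium=0.19; AND[a·b] → w = 0.0798
R4 (z=7.0): ¬negligible=1−0.42=0.58, medium=0.19; AND[a·b] → w = 0.1102
Weighted average = (0.3612·19.0 + 0.5760·-16.9 + 0.0798·4.0 + 0.1102·7.0) / (0.3612 + 0.5760 + 0.0798 + 0.1102)
  = -1.7810 / 1.1272 = -1.580

-1.580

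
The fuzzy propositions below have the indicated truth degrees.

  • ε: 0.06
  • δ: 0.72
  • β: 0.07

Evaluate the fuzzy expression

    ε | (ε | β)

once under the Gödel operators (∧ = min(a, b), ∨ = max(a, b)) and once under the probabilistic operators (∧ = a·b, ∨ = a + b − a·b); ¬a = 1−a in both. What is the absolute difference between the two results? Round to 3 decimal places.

0.108

Under Gödel:
  ε | β = max(a, b) on (0.06, 0.07) = 0.07
  ε | (ε | β) = max(a, b) on (0.06, 0.07) = 0.07
  → value = 0.0700
Under probabilistic:
  ε | β = a + b − a·b on (0.0600, 0.0700) = 0.1258
  ε | (ε | β) = a + b − a·b on (0.0600, 0.1258) = 0.1783
  → value = 0.1783
|0.0700 − 0.1783| = 0.108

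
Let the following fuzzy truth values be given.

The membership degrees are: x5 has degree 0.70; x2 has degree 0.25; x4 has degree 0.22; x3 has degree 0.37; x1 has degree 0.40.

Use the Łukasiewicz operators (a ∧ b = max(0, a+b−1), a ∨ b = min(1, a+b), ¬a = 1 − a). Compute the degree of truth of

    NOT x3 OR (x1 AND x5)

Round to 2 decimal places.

NOT x3 = 1 − 0.37 = 0.63
x1 AND x5 = max(0, a+b−1) on (0.40, 0.70) = 0.10
NOT x3 OR (x1 AND x5) = min(1, a+b) on (0.63, 0.10) = 0.73

0.73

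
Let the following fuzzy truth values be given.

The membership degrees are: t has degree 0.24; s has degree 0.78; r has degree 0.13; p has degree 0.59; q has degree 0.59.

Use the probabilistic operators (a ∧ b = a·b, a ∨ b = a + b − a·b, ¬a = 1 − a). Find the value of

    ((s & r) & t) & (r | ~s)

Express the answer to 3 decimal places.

s & r = a·b on (0.7800, 0.1300) = 0.1014
(s & r) & t = a·b on (0.1014, 0.2400) = 0.0243
~s = 1 − 0.7800 = 0.2200
r | ~s = a + b − a·b on (0.1300, 0.2200) = 0.3214
((s & r) & t) & (r | ~s) = a·b on (0.0243, 0.3214) = 0.0078

0.008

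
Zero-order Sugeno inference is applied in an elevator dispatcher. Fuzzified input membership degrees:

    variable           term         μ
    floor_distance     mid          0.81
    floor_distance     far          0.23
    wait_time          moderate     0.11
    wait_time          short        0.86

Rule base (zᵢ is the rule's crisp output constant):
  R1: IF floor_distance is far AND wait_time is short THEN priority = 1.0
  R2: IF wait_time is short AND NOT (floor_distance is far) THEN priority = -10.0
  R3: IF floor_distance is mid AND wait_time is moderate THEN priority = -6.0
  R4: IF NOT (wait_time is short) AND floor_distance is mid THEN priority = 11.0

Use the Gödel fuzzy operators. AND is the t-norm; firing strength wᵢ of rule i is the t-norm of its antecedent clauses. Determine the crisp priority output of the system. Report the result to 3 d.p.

-5.272

R1 (z=1.0): far=0.23, short=0.86; AND[min(a, b)] → w = 0.23
R2 (z=-10.0): short=0.86, ¬far=1−0.23=0.77; AND[min(a, b)] → w = 0.77
R3 (z=-6.0): mid=0.81, moderate=0.11; AND[min(a, b)] → w = 0.11
R4 (z=11.0): ¬short=1−0.86=0.14, mid=0.81; AND[min(a, b)] → w = 0.14
Weighted average = (0.23·1.0 + 0.77·-10.0 + 0.11·-6.0 + 0.14·11.0) / (0.23 + 0.77 + 0.11 + 0.14)
  = -6.5900 / 1.2500 = -5.272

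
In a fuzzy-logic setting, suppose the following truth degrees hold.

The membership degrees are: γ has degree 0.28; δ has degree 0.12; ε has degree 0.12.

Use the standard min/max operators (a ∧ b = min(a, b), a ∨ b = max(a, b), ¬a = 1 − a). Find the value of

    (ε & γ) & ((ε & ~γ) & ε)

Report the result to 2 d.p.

ε & γ = min(a, b) on (0.12, 0.28) = 0.12
~γ = 1 − 0.28 = 0.72
ε & ~γ = min(a, b) on (0.12, 0.72) = 0.12
(ε & ~γ) & ε = min(a, b) on (0.12, 0.12) = 0.12
(ε & γ) & ((ε & ~γ) & ε) = min(a, b) on (0.12, 0.12) = 0.12

0.12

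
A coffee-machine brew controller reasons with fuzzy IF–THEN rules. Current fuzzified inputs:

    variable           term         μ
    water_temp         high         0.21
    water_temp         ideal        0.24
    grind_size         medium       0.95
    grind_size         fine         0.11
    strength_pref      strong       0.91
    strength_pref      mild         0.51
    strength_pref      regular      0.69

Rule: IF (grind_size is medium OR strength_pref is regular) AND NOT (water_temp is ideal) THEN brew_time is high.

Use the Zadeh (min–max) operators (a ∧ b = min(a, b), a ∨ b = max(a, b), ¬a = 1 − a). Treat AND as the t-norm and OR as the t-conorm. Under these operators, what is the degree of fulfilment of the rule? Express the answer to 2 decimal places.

firing strength: (medium=0.95 OR regular=0.69) = 0.95; AND[min(a, b)] with ¬ideal=1−0.24=0.76 → w = 0.76

0.76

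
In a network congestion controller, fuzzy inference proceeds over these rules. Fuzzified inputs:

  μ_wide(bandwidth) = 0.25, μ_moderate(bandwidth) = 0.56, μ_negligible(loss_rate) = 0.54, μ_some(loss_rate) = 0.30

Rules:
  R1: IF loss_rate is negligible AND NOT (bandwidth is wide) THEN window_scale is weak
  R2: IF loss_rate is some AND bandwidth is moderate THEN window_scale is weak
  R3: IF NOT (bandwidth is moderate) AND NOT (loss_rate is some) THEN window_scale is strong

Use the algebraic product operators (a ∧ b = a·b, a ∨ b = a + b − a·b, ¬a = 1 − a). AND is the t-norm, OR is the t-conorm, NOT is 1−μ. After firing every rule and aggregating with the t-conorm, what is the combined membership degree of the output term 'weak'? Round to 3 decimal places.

R1: negligible=0.54, ¬wide=1−0.25=0.75; AND[a·b] → w = 0.4050
R2: some=0.30, moderate=0.56; AND[a·b] → w = 0.1680
R3: ¬moderate=1−0.56=0.44, ¬some=1−0.30=0.70; AND[a·b] → w = 0.3080
Rules with consequent 'weak': {R1, R2} → strengths 0.4050, 0.1680
Aggregate via t-conorm [a + b − a·b]: 0.5050

0.505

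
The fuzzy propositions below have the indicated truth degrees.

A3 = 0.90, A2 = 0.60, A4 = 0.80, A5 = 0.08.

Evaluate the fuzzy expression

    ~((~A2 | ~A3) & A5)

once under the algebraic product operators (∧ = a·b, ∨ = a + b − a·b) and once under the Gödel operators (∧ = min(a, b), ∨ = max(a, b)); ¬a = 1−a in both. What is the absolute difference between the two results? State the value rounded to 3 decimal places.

Under algebraic product:
  ~A2 = 1 − 0.6000 = 0.4000
  ~A3 = 1 − 0.9000 = 0.1000
  ~A2 | ~A3 = a + b − a·b on (0.4000, 0.1000) = 0.4600
  (~A2 | ~A3) & A5 = a·b on (0.4600, 0.0800) = 0.0368
  ~((~A2 | ~A3) & A5) = 1 − 0.0368 = 0.9632
  → value = 0.9632
Under Gödel:
  ~A2 = 1 − 0.60 = 0.40
  ~A3 = 1 − 0.90 = 0.10
  ~A2 | ~A3 = max(a, b) on (0.40, 0.10) = 0.40
  (~A2 | ~A3) & A5 = min(a, b) on (0.40, 0.08) = 0.08
  ~((~A2 | ~A3) & A5) = 1 − 0.08 = 0.92
  → value = 0.9200
|0.9632 − 0.9200| = 0.043

0.043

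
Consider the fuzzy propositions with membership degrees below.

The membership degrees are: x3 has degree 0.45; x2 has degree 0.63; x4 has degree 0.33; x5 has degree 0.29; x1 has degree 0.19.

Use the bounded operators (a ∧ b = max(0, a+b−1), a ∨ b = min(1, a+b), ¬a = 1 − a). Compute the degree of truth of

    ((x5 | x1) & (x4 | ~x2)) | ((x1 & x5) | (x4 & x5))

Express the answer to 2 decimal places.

0.18

x5 | x1 = min(1, a+b) on (0.29, 0.19) = 0.48
~x2 = 1 − 0.63 = 0.37
x4 | ~x2 = min(1, a+b) on (0.33, 0.37) = 0.70
(x5 | x1) & (x4 | ~x2) = max(0, a+b−1) on (0.48, 0.70) = 0.18
x1 & x5 = max(0, a+b−1) on (0.19, 0.29) = 0.00
x4 & x5 = max(0, a+b−1) on (0.33, 0.29) = 0.00
(x1 & x5) | (x4 & x5) = min(1, a+b) on (0.00, 0.00) = 0.00
((x5 | x1) & (x4 | ~x2)) | ((x1 & x5) | (x4 & x5)) = min(1, a+b) on (0.18, 0.00) = 0.18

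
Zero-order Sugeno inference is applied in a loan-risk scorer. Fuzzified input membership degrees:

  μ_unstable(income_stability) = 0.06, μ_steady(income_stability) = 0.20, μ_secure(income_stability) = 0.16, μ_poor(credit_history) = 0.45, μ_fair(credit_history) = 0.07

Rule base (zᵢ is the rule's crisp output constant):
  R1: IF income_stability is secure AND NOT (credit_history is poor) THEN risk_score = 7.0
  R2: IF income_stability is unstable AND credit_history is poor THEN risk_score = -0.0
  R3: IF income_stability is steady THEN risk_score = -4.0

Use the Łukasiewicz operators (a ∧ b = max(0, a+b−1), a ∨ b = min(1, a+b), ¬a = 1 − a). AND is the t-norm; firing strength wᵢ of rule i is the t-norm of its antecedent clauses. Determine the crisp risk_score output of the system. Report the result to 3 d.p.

-4.000

R1 (z=7.0): secure=0.16, ¬poor=1−0.45=0.55; AND[max(0, a+b−1)] → w = 0.00
R2 (z=-0.0): unstable=0.06, poor=0.45; AND[max(0, a+b−1)] → w = 0.00
R3 (z=-4.0): steady=0.20 → w = 0.20
Weighted average = (0.00·7.0 + 0.00·-0.0 + 0.20·-4.0) / (0.00 + 0.00 + 0.20)
  = -0.8000 / 0.2000 = -4.000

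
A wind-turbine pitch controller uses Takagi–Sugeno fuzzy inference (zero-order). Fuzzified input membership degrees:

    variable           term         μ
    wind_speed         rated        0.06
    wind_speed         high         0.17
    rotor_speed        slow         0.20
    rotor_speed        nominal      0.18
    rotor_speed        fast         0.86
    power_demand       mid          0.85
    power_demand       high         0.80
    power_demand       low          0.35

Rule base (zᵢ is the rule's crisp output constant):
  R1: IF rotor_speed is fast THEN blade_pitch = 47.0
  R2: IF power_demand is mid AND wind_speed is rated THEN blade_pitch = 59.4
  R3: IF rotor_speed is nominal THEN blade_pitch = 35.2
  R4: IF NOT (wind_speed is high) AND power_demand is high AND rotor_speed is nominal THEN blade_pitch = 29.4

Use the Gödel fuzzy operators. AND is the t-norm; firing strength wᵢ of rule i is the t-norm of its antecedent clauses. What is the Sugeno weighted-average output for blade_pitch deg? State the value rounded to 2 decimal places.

R1 (z=47.0): fast=0.86 → w = 0.86
R2 (z=59.4): mid=0.85, rated=0.06; AND[min(a, b)] → w = 0.06
R3 (z=35.2): nominal=0.18 → w = 0.18
R4 (z=29.4): ¬high=1−0.17=0.83, high=0.80, nominal=0.18; AND[min(a, b)] → w = 0.18
Weighted average = (0.86·47.0 + 0.06·59.4 + 0.18·35.2 + 0.18·29.4) / (0.86 + 0.06 + 0.18 + 0.18)
  = 55.6120 / 1.2800 = 43.45

43.45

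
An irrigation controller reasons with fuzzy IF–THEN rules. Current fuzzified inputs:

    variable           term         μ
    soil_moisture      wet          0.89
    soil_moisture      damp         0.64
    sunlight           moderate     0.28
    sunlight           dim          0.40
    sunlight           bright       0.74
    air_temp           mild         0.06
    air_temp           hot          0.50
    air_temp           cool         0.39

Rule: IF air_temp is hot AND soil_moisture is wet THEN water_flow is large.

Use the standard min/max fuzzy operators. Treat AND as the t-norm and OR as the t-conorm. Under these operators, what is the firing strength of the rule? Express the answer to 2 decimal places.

0.50

firing strength: hot=0.50, wet=0.89; AND[min(a, b)] → w = 0.50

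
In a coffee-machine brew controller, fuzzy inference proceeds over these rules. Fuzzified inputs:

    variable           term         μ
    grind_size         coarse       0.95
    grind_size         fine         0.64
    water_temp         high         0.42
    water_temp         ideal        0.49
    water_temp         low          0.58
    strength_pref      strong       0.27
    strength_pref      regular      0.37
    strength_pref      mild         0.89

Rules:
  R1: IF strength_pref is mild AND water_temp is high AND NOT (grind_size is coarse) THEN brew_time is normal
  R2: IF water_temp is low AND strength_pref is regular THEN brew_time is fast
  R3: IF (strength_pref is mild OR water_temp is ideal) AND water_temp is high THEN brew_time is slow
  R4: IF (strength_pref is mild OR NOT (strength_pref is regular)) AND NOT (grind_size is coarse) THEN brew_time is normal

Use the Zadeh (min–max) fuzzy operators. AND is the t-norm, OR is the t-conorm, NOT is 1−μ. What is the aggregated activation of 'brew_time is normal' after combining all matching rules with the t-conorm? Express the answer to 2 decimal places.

R1: mild=0.89, high=0.42, ¬coarse=1−0.95=0.05; AND[min(a, b)] → w = 0.05
R2: low=0.58, regular=0.37; AND[min(a, b)] → w = 0.37
R3: (mild=0.89 OR ideal=0.49) = 0.89; AND[min(a, b)] with high=0.42 → w = 0.42
R4: (mild=0.89 OR ¬regular=1−0.37=0.63) = 0.89; AND[min(a, b)] with ¬coarse=1−0.95=0.05 → w = 0.05
Rules with consequent 'normal': {R1, R4} → strengths 0.05, 0.05
Aggregate via t-conorm [max(a, b)]: 0.05

0.05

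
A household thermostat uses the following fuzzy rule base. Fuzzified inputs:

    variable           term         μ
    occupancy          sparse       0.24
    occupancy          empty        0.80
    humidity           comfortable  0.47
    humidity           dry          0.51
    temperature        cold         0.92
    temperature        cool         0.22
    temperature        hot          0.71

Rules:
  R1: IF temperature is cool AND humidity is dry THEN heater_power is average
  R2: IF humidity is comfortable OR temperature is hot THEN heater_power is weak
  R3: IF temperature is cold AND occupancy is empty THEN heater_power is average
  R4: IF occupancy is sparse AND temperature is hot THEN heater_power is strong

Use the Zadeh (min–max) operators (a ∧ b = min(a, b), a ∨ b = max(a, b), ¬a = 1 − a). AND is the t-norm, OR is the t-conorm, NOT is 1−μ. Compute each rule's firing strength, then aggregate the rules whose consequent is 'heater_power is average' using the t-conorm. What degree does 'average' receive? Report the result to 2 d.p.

0.80

R1: cool=0.22, dry=0.51; AND[min(a, b)] → w = 0.22
R2: comfortable=0.47, hot=0.71; OR[max(a, b)] → w = 0.71
R3: cold=0.92, empty=0.80; AND[min(a, b)] → w = 0.80
R4: sparse=0.24, hot=0.71; AND[min(a, b)] → w = 0.24
Rules with consequent 'average': {R1, R3} → strengths 0.22, 0.80
Aggregate via t-conorm [max(a, b)]: 0.80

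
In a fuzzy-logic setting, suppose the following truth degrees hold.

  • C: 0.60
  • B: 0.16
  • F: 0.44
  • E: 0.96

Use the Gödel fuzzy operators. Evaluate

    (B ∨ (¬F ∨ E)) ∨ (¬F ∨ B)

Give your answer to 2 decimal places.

0.96

¬F = 1 − 0.44 = 0.56
¬F ∨ E = max(a, b) on (0.56, 0.96) = 0.96
B ∨ (¬F ∨ E) = max(a, b) on (0.16, 0.96) = 0.96
¬F = 1 − 0.44 = 0.56
¬F ∨ B = max(a, b) on (0.56, 0.16) = 0.56
(B ∨ (¬F ∨ E)) ∨ (¬F ∨ B) = max(a, b) on (0.96, 0.56) = 0.96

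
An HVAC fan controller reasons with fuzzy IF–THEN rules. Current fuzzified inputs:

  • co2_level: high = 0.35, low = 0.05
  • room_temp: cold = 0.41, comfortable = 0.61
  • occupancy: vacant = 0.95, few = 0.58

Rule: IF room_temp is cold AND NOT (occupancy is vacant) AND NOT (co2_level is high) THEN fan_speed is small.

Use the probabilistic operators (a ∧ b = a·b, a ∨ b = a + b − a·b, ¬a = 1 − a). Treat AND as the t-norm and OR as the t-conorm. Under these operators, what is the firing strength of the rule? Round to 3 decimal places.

0.013

firing strength: cold=0.41, ¬vacant=1−0.95=0.05, ¬high=1−0.35=0.65; AND[a·b] → w = 0.0133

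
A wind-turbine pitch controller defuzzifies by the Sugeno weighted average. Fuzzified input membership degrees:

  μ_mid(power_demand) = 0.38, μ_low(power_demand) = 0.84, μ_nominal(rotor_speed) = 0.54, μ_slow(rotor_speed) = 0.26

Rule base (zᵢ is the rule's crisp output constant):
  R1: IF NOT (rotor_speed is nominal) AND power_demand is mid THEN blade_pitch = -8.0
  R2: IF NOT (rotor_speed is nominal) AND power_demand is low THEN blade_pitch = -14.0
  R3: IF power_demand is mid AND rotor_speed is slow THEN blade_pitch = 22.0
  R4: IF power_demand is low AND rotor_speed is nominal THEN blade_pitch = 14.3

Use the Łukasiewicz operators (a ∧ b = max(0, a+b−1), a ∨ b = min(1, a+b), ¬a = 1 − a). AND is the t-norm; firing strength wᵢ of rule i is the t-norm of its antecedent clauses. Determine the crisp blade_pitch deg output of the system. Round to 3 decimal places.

1.815

R1 (z=-8.0): ¬nominal=1−0.54=0.46, mid=0.38; AND[max(0, a+b−1)] → w = 0.00
R2 (z=-14.0): ¬nominal=1−0.54=0.46, low=0.84; AND[max(0, a+b−1)] → w = 0.30
R3 (z=22.0): mid=0.38, slow=0.26; AND[max(0, a+b−1)] → w = 0.00
R4 (z=14.3): low=0.84, nominal=0.54; AND[max(0, a+b−1)] → w = 0.38
Weighted average = (0.00·-8.0 + 0.30·-14.0 + 0.00·22.0 + 0.38·14.3) / (0.00 + 0.30 + 0.00 + 0.38)
  = 1.2340 / 0.6800 = 1.815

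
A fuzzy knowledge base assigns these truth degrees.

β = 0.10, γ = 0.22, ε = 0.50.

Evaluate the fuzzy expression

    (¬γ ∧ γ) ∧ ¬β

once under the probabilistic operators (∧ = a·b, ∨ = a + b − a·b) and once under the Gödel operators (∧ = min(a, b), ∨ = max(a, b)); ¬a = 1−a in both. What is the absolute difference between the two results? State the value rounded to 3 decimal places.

Under probabilistic:
  ¬γ = 1 − 0.2200 = 0.7800
  ¬γ ∧ γ = a·b on (0.7800, 0.2200) = 0.1716
  ¬β = 1 − 0.1000 = 0.9000
  (¬γ ∧ γ) ∧ ¬β = a·b on (0.1716, 0.9000) = 0.1544
  → value = 0.1544
Under Gödel:
  ¬γ = 1 − 0.22 = 0.78
  ¬γ ∧ γ = min(a, b) on (0.78, 0.22) = 0.22
  ¬β = 1 − 0.10 = 0.90
  (¬γ ∧ γ) ∧ ¬β = min(a, b) on (0.22, 0.90) = 0.22
  → value = 0.2200
|0.1544 − 0.2200| = 0.066

0.066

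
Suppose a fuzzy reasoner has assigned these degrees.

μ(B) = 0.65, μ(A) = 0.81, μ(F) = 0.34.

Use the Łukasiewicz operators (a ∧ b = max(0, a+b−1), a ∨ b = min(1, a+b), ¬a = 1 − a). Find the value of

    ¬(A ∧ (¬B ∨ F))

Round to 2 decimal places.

¬B = 1 − 0.65 = 0.35
¬B ∨ F = min(1, a+b) on (0.35, 0.34) = 0.69
A ∧ (¬B ∨ F) = max(0, a+b−1) on (0.81, 0.69) = 0.50
¬(A ∧ (¬B ∨ F)) = 1 − 0.50 = 0.50

0.50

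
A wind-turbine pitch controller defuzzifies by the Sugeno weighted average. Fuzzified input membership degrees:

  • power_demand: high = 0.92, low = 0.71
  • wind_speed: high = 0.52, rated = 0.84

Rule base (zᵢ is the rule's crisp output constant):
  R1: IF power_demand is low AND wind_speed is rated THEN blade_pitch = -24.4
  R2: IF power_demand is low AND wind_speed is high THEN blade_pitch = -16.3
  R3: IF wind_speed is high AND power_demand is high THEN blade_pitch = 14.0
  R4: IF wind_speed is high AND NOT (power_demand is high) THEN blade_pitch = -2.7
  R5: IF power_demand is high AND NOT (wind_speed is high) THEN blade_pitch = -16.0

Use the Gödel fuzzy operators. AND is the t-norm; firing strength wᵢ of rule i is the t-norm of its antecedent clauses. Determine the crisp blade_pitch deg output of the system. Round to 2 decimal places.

R1 (z=-24.4): low=0.71, rated=0.84; AND[min(a, b)] → w = 0.71
R2 (z=-16.3): low=0.71, high=0.52; AND[min(a, b)] → w = 0.52
R3 (z=14.0): high=0.52, high=0.92; AND[min(a, b)] → w = 0.52
R4 (z=-2.7): high=0.52, ¬high=1−0.92=0.08; AND[min(a, b)] → w = 0.08
R5 (z=-16.0): high=0.92, ¬high=1−0.52=0.48; AND[min(a, b)] → w = 0.48
Weighted average = (0.71·-24.4 + 0.52·-16.3 + 0.52·14.0 + 0.08·-2.7 + 0.48·-16.0) / (0.71 + 0.52 + 0.52 + 0.08 + 0.48)
  = -26.4160 / 2.3100 = -11.44

-11.44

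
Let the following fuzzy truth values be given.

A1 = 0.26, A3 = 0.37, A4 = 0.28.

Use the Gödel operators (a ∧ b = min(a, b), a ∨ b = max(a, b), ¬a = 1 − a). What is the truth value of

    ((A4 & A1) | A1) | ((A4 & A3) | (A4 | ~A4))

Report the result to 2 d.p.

0.72

A4 & A1 = min(a, b) on (0.28, 0.26) = 0.26
(A4 & A1) | A1 = max(a, b) on (0.26, 0.26) = 0.26
A4 & A3 = min(a, b) on (0.28, 0.37) = 0.28
~A4 = 1 − 0.28 = 0.72
A4 | ~A4 = max(a, b) on (0.28, 0.72) = 0.72
(A4 & A3) | (A4 | ~A4) = max(a, b) on (0.28, 0.72) = 0.72
((A4 & A1) | A1) | ((A4 & A3) | (A4 | ~A4)) = max(a, b) on (0.26, 0.72) = 0.72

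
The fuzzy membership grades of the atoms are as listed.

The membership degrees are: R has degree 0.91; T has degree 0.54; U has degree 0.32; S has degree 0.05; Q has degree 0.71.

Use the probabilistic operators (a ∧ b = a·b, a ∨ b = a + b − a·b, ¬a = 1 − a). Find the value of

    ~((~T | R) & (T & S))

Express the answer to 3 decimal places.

~T = 1 − 0.5400 = 0.4600
~T | R = a + b − a·b on (0.4600, 0.9100) = 0.9514
T & S = a·b on (0.5400, 0.0500) = 0.0270
(~T | R) & (T & S) = a·b on (0.9514, 0.0270) = 0.0257
~((~T | R) & (T & S)) = 1 − 0.0257 = 0.9743

0.974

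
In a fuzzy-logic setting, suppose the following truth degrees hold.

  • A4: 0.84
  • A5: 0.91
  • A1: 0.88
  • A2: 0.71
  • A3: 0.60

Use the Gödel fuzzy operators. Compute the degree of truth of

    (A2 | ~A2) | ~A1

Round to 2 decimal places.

~A2 = 1 − 0.71 = 0.29
A2 | ~A2 = max(a, b) on (0.71, 0.29) = 0.71
~A1 = 1 − 0.88 = 0.12
(A2 | ~A2) | ~A1 = max(a, b) on (0.71, 0.12) = 0.71

0.71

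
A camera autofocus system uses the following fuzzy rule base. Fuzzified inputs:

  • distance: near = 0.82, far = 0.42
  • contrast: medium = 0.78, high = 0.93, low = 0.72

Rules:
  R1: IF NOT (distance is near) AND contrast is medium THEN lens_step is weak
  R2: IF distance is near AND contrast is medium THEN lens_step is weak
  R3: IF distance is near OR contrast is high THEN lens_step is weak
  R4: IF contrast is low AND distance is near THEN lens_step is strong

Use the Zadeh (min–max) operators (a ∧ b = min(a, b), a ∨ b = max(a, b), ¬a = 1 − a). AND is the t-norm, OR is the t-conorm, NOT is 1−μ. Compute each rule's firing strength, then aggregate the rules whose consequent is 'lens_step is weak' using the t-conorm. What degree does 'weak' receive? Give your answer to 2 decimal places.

0.93

R1: ¬near=1−0.82=0.18, medium=0.78; AND[min(a, b)] → w = 0.18
R2: near=0.82, medium=0.78; AND[min(a, b)] → w = 0.78
R3: near=0.82, high=0.93; OR[max(a, b)] → w = 0.93
R4: low=0.72, near=0.82; AND[min(a, b)] → w = 0.72
Rules with consequent 'weak': {R1, R2, R3} → strengths 0.18, 0.78, 0.93
Aggregate via t-conorm [max(a, b)]: 0.93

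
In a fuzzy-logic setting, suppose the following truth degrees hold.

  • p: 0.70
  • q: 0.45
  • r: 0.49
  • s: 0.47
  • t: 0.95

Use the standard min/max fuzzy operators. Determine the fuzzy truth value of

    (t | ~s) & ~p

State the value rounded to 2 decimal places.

0.30

~s = 1 − 0.47 = 0.53
t | ~s = max(a, b) on (0.95, 0.53) = 0.95
~p = 1 − 0.70 = 0.30
(t | ~s) & ~p = min(a, b) on (0.95, 0.30) = 0.30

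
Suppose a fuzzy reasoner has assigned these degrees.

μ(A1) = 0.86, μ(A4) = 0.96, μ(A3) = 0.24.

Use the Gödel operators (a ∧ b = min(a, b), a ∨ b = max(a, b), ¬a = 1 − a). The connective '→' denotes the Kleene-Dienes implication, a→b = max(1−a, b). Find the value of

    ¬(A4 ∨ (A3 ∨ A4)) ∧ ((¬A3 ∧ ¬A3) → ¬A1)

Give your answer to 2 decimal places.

0.04

A3 ∨ A4 = max(a, b) on (0.24, 0.96) = 0.96
A4 ∨ (A3 ∨ A4) = max(a, b) on (0.96, 0.96) = 0.96
¬(A4 ∨ (A3 ∨ A4)) = 1 − 0.96 = 0.04
¬A3 = 1 − 0.24 = 0.76
¬A3 = 1 − 0.24 = 0.76
¬A3 ∧ ¬A3 = min(a, b) on (0.76, 0.76) = 0.76
¬A1 = 1 − 0.86 = 0.14
(¬A3 ∧ ¬A3) → ¬A1  [Kleene-Dienes: max(1−a, b)] with a=0.76, b=0.14 → 0.24
¬(A4 ∨ (A3 ∨ A4)) ∧ ((¬A3 ∧ ¬A3) → ¬A1) = min(a, b) on (0.04, 0.24) = 0.04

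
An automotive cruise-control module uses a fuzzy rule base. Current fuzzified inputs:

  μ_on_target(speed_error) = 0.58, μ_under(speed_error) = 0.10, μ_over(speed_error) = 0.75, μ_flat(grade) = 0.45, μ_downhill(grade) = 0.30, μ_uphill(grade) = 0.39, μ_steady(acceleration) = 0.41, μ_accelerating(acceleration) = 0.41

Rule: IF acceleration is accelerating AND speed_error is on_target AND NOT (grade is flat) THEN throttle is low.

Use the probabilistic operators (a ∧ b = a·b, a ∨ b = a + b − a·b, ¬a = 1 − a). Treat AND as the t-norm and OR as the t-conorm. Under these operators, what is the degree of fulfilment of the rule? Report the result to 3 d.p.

0.131

firing strength: accelerating=0.41, on_target=0.58, ¬flat=1−0.45=0.55; AND[a·b] → w = 0.1308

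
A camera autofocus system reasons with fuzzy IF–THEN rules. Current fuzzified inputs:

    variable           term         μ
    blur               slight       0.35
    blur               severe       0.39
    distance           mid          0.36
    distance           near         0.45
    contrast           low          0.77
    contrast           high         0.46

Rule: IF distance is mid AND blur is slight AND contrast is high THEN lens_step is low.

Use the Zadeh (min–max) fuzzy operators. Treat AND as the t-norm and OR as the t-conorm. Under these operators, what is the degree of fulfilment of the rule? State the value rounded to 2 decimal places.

0.35

firing strength: mid=0.36, slight=0.35, high=0.46; AND[min(a, b)] → w = 0.35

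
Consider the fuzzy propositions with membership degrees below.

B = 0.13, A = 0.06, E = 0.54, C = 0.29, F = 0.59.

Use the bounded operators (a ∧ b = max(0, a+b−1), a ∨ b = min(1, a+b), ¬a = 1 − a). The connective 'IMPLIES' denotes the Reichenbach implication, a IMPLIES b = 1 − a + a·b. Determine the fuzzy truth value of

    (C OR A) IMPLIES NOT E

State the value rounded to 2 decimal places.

0.81

C OR A = min(1, a+b) on (0.29, 0.06) = 0.35
NOT E = 1 − 0.54 = 0.46
(C OR A) IMPLIES NOT E  [Reichenbach: 1 − a + a·b] with a=0.35, b=0.46 → 0.81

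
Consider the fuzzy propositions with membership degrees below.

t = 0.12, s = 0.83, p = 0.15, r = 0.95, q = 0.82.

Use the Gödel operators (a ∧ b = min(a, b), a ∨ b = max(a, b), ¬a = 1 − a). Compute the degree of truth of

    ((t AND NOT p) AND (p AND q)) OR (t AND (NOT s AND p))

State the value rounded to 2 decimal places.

0.12

NOT p = 1 − 0.15 = 0.85
t AND NOT p = min(a, b) on (0.12, 0.85) = 0.12
p AND q = min(a, b) on (0.15, 0.82) = 0.15
(t AND NOT p) AND (p AND q) = min(a, b) on (0.12, 0.15) = 0.12
NOT s = 1 − 0.83 = 0.17
NOT s AND p = min(a, b) on (0.17, 0.15) = 0.15
t AND (NOT s AND p) = min(a, b) on (0.12, 0.15) = 0.12
((t AND NOT p) AND (p AND q)) OR (t AND (NOT s AND p)) = max(a, b) on (0.12, 0.12) = 0.12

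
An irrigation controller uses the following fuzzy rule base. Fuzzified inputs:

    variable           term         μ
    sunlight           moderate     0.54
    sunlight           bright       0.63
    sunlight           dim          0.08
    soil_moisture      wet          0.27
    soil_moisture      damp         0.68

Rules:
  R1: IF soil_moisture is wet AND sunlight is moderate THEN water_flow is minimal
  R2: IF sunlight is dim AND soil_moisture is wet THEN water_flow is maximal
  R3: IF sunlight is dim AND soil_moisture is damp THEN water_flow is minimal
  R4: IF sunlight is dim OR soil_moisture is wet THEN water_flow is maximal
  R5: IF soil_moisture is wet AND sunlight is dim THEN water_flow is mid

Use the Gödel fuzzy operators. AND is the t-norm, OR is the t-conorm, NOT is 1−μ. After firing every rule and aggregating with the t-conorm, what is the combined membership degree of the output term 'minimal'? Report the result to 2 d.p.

0.27

R1: wet=0.27, moderate=0.54; AND[min(a, b)] → w = 0.27
R2: dim=0.08, wet=0.27; AND[min(a, b)] → w = 0.08
R3: dim=0.08, damp=0.68; AND[min(a, b)] → w = 0.08
R4: dim=0.08, wet=0.27; OR[max(a, b)] → w = 0.27
R5: wet=0.27, dim=0.08; AND[min(a, b)] → w = 0.08
Rules with consequent 'minimal': {R1, R3} → strengths 0.27, 0.08
Aggregate via t-conorm [max(a, b)]: 0.27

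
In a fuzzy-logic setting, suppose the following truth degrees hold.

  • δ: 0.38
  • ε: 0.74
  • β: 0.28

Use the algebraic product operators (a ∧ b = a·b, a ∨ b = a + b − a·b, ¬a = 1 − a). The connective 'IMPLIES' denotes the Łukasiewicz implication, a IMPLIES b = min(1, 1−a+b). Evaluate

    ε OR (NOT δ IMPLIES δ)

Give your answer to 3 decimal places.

NOT δ = 1 − 0.3800 = 0.6200
NOT δ IMPLIES δ  [Łukasiewicz: min(1, 1−a+b)] with a=0.6200, b=0.3800 → 0.7600
ε OR (NOT δ IMPLIES δ) = a + b − a·b on (0.7400, 0.7600) = 0.9376

0.938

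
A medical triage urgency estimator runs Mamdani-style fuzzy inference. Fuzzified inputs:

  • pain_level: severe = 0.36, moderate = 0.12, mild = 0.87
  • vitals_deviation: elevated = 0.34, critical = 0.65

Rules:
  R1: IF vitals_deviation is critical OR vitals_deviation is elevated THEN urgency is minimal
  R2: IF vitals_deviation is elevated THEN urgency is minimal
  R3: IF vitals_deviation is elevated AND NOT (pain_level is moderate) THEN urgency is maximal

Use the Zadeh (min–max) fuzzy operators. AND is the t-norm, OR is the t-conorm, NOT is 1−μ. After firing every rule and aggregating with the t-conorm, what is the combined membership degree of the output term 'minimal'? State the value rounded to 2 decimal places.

0.65

R1: critical=0.65, elevated=0.34; OR[max(a, b)] → w = 0.65
R2: elevated=0.34 → w = 0.34
R3: elevated=0.34, ¬moderate=1−0.12=0.88; AND[min(a, b)] → w = 0.34
Rules with consequent 'minimal': {R1, R2} → strengths 0.65, 0.34
Aggregate via t-conorm [max(a, b)]: 0.65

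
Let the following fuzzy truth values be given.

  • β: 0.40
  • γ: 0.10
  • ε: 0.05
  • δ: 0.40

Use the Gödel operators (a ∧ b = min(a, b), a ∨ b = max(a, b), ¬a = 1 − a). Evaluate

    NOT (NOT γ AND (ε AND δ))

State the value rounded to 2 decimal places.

0.95

NOT γ = 1 − 0.10 = 0.90
ε AND δ = min(a, b) on (0.05, 0.40) = 0.05
NOT γ AND (ε AND δ) = min(a, b) on (0.90, 0.05) = 0.05
NOT (NOT γ AND (ε AND δ)) = 1 − 0.05 = 0.95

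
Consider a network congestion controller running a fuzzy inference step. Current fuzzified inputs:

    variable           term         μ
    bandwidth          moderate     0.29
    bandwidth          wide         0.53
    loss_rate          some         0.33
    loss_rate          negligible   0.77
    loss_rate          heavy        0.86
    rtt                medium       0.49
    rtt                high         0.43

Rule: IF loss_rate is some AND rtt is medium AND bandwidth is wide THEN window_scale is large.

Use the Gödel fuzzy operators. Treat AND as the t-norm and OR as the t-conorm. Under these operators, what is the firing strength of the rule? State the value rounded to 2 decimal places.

0.33

firing strength: some=0.33, medium=0.49, wide=0.53; AND[min(a, b)] → w = 0.33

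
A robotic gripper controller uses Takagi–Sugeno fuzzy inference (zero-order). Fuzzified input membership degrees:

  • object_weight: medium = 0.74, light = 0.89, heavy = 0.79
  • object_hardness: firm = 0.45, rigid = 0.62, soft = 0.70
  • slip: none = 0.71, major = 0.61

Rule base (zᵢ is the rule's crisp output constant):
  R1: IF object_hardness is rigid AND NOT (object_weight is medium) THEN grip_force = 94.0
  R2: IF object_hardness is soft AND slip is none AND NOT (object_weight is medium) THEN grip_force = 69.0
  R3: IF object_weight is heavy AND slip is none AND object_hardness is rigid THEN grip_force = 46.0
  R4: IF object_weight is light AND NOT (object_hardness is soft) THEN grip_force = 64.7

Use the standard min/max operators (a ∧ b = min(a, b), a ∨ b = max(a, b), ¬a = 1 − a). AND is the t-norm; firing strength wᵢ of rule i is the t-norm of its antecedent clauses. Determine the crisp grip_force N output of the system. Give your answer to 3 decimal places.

62.715

R1 (z=94.0): rigid=0.62, ¬medium=1−0.74=0.26; AND[min(a, b)] → w = 0.26
R2 (z=69.0): soft=0.70, none=0.71, ¬medium=1−0.74=0.26; AND[min(a, b)] → w = 0.26
R3 (z=46.0): heavy=0.79, none=0.71, rigid=0.62; AND[min(a, b)] → w = 0.62
R4 (z=64.7): light=0.89, ¬soft=1−0.70=0.30; AND[min(a, b)] → w = 0.30
Weighted average = (0.26·94.0 + 0.26·69.0 + 0.62·46.0 + 0.30·64.7) / (0.26 + 0.26 + 0.62 + 0.30)
  = 90.3100 / 1.4400 = 62.715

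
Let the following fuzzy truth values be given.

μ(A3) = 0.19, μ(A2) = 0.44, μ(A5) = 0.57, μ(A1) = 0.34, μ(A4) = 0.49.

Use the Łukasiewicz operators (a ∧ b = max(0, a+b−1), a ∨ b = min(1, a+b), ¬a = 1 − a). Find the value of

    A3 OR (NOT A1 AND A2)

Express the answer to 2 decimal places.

NOT A1 = 1 − 0.34 = 0.66
NOT A1 AND A2 = max(0, a+b−1) on (0.66, 0.44) = 0.10
A3 OR (NOT A1 AND A2) = min(1, a+b) on (0.19, 0.10) = 0.29

0.29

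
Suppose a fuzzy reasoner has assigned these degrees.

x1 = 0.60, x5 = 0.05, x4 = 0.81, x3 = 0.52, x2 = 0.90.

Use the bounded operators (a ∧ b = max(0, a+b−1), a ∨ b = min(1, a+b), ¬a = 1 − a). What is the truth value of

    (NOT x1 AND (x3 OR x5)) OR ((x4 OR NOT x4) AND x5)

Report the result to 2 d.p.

NOT x1 = 1 − 0.60 = 0.40
x3 OR x5 = min(1, a+b) on (0.52, 0.05) = 0.57
NOT x1 AND (x3 OR x5) = max(0, a+b−1) on (0.40, 0.57) = 0.00
NOT x4 = 1 − 0.81 = 0.19
x4 OR NOT x4 = min(1, a+b) on (0.81, 0.19) = 1.00
(x4 OR NOT x4) AND x5 = max(0, a+b−1) on (1.00, 0.05) = 0.05
(NOT x1 AND (x3 OR x5)) OR ((x4 OR NOT x4) AND x5) = min(1, a+b) on (0.00, 0.05) = 0.05

0.05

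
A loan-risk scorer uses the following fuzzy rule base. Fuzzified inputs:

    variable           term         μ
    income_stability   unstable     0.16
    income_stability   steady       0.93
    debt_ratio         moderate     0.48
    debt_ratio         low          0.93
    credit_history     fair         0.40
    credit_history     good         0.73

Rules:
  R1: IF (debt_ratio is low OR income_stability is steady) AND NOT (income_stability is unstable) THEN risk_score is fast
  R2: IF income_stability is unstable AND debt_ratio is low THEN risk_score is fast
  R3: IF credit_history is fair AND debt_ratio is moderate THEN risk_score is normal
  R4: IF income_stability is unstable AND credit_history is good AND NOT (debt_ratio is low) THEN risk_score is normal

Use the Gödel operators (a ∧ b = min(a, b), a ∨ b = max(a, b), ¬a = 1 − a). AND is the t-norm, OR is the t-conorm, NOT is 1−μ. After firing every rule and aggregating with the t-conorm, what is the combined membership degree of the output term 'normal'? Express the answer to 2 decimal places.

R1: (low=0.93 OR steady=0.93) = 0.93; AND[min(a, b)] with ¬unstable=1−0.16=0.84 → w = 0.84
R2: unstable=0.16, low=0.93; AND[min(a, b)] → w = 0.16
R3: fair=0.40, moderate=0.48; AND[min(a, b)] → w = 0.40
R4: unstable=0.16, good=0.73, ¬low=1−0.93=0.07; AND[min(a, b)] → w = 0.07
Rules with consequent 'normal': {R3, R4} → strengths 0.40, 0.07
Aggregate via t-conorm [max(a, b)]: 0.40

0.40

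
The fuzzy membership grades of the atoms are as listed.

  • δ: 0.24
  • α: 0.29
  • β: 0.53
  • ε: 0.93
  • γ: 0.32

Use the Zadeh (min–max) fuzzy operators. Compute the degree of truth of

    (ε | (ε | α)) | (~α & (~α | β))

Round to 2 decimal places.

0.93

ε | α = max(a, b) on (0.93, 0.29) = 0.93
ε | (ε | α) = max(a, b) on (0.93, 0.93) = 0.93
~α = 1 − 0.29 = 0.71
~α = 1 − 0.29 = 0.71
~α | β = max(a, b) on (0.71, 0.53) = 0.71
~α & (~α | β) = min(a, b) on (0.71, 0.71) = 0.71
(ε | (ε | α)) | (~α & (~α | β)) = max(a, b) on (0.93, 0.71) = 0.93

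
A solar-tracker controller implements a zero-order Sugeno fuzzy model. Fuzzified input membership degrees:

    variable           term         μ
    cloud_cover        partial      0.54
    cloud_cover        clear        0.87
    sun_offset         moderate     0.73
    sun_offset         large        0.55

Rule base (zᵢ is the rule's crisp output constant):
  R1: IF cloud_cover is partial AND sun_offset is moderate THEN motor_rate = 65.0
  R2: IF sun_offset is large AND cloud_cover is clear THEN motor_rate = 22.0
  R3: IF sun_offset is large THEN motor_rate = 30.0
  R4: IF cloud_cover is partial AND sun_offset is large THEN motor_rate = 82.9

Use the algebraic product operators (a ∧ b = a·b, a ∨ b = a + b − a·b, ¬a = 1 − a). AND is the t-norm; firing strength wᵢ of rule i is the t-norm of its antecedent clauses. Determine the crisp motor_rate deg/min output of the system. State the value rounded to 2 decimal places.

44.93

R1 (z=65.0): partial=0.54, moderate=0.73; AND[a·b] → w = 0.3942
R2 (z=22.0): large=0.55, clear=0.87; AND[a·b] → w = 0.4785
R3 (z=30.0): large=0.55 → w = 0.5500
R4 (z=82.9): partial=0.54, large=0.55; AND[a·b] → w = 0.2970
Weighted average = (0.3942·65.0 + 0.4785·22.0 + 0.5500·30.0 + 0.2970·82.9) / (0.3942 + 0.4785 + 0.5500 + 0.2970)
  = 77.2713 / 1.7197 = 44.93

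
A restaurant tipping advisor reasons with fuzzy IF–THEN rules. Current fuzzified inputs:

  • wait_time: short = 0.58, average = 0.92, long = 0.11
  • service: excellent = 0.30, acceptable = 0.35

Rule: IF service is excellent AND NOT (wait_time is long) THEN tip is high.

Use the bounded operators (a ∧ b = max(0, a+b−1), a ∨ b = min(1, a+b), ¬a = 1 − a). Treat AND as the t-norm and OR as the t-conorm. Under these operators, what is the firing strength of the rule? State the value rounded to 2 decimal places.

0.19

firing strength: excellent=0.30, ¬long=1−0.11=0.89; AND[max(0, a+b−1)] → w = 0.19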